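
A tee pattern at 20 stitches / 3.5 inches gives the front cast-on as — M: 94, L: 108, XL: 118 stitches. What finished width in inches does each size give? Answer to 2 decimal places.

M 16.45 inches; L 18.90 inches; XL 20.65 inches.

20/3.5 = 5.714 sts per in.
M: 94 / 5.714 = 16.450 → 16.45 in.
L: 108 / 5.714 = 18.900 → 18.90 in.
XL: 118 / 5.714 = 20.650 → 20.65 in.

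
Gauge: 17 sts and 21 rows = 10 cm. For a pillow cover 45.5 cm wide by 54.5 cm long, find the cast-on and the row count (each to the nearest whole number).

Cast on 77 stitches and work 114 rows.

Stitch gauge = 17/10 = 1.7 sts/cm; 45.5 × 1.7 = 77.35 → 77 sts.
Row gauge = 21/10 = 2.1 rows/cm; 54.5 × 2.1 = 114.45 → 114 rows.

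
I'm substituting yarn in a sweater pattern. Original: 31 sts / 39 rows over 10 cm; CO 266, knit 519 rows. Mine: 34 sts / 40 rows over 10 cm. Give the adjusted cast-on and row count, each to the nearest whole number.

Cast on 292 stitches; work 532 rows.

Stitches: 266 × 34/31 = 291.74 → 292.
Rows: 519 × 40/39 = 532.31 → 532.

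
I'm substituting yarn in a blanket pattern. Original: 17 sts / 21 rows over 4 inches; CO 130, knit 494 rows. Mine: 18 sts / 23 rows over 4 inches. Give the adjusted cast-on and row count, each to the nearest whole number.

Stitches: 130 × 18/17 = 137.65 → 138.
Rows: 494 × 23/21 = 541.05 → 541.

Cast on 138 stitches; work 541 rows.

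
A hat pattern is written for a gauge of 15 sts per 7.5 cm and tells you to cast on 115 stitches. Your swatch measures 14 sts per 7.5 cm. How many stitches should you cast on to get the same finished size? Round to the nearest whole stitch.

Scale factor = 14 / 15 = 0.933.
115 × 14 / 15 = 107.33 sts.
→ 107 sts.

Cast on 107 stitches.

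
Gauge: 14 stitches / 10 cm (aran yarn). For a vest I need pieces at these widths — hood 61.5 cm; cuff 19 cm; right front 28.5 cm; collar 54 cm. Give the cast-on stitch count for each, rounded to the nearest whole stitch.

hood 86; cuff 27; right front 40; collar 76.

Rate = 14/10 = 1.4 sts per cm.
hood: 61.5 × 1.4 = 86.10 → 86.
cuff: 19 × 1.4 = 26.60 → 27.
right front: 28.5 × 1.4 = 39.90 → 40.
collar: 54 × 1.4 = 75.60 → 76.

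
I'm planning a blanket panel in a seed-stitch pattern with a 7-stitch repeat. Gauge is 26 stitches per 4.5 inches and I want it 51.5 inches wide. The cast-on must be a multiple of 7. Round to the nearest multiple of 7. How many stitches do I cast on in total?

Cast on 301 stitches.

26 / 4.5 = 5.778 sts per inch.
51.5 × 5.778 = 297.56 sts.
Nearest multiple of 7: 301.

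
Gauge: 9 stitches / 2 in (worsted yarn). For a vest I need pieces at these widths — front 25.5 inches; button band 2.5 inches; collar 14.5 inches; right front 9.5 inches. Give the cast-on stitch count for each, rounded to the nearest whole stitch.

Rate = 9/2 = 4.5 sts per in.
front: 25.5 × 4.5 = 114.75 → 115.
button band: 2.5 × 4.5 = 11.25 → 11.
collar: 14.5 × 4.5 = 65.25 → 65.
right front: 9.5 × 4.5 = 42.75 → 43.

front 115; button band 11; collar 65; right front 43.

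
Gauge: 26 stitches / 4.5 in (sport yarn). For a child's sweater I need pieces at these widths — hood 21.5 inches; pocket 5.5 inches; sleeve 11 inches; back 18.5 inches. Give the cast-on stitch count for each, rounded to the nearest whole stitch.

Rate = 26/4.5 = 5.778 sts per in.
hood: 21.5 × 5.778 = 124.22 → 124.
pocket: 5.5 × 5.778 = 31.78 → 32.
sleeve: 11 × 5.778 = 63.56 → 64.
back: 18.5 × 5.778 = 106.89 → 107.

hood 124; pocket 32; sleeve 64; back 107.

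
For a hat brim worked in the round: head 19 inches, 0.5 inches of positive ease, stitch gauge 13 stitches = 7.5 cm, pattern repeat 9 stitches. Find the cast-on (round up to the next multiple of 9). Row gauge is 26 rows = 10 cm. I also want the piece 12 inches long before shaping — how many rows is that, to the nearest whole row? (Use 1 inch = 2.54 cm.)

Finished = 19 + 0.5 = 19.5 inches.
19.5 inches × 2.54 = 49.53 cm.
13/7.5 = 1.733 sts per cm; 49.53 × 1.733 = 85.85 sts.
Next multiple of 9 → 90.
12 inches = 30.48 cm; × 2.6 = 79.25 → 79 rows.

Cast on 90 stitches; work 79 rows.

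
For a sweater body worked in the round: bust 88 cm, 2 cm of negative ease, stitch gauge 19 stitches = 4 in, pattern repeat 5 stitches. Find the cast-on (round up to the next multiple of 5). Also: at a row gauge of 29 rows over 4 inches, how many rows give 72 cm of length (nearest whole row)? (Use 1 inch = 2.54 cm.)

Finished = 88 − 2 = 86 cm.
86 cm × 1/2.54 = 33.86 inches.
19/4 = 4.75 sts per in; 33.86 × 4.75 = 160.83 sts.
Next multiple of 5 → 165.
72 cm = 28.35 inches; × 7.25 = 205.51 → 206 rows.

Cast on 165 stitches; work 206 rows.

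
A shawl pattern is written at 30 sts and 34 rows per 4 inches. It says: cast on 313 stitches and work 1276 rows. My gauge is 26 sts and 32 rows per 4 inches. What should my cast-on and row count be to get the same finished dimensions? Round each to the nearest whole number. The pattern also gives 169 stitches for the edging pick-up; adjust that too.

Cast on 271 stitches; work 1201 rows; edging pick-up 146 stitches.

Stitches: 313 × 26/30 = 271.27 → 271.
Rows: 1276 × 32/34 = 1200.94 → 1201.
edging pick-up: 169 × 26/30 = 146.47 → 146.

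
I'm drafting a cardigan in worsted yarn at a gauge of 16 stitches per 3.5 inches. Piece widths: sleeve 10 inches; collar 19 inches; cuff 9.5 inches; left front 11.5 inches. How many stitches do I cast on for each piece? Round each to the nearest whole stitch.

sleeve 46; collar 87; cuff 43; left front 53.

Rate = 16/3.5 = 4.571 sts per in.
sleeve: 10 × 4.571 = 45.71 → 46.
collar: 19 × 4.571 = 86.86 → 87.
cuff: 9.5 × 4.571 = 43.43 → 43.
left front: 11.5 × 4.571 = 52.57 → 53.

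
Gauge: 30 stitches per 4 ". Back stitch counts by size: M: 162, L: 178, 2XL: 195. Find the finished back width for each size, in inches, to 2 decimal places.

30/4 = 7.5 sts per in.
M: 162 / 7.5 = 21.600 → 21.60 in.
L: 178 / 7.5 = 23.733 → 23.73 in.
2XL: 195 / 7.5 = 26.000 → 26.00 in.

M 21.60 inches; L 23.73 inches; 2XL 26.00 inches.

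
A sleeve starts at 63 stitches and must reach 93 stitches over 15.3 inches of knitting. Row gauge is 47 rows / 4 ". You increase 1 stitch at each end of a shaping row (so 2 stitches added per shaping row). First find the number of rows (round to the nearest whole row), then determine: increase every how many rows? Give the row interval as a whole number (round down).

Rows = 15.3 × 11.75 = 179.8 → 180 rows.
Stitches to add: 30 → 15 shaping rows (at 2 st each).
180 / 15 = 12.00 → every 12 rows.

Increase every 12th row.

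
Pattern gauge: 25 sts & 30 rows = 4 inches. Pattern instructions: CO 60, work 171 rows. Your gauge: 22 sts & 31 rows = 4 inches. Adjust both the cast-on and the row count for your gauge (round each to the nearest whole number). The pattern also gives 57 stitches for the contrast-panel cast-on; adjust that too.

Cast on 53 stitches; work 177 rows; contrast-panel cast-on 50 stitches.

Stitches: 60 × 22/25 = 52.80 → 53.
Rows: 171 × 31/30 = 176.70 → 177.
contrast-panel cast-on: 57 × 22/25 = 50.16 → 50.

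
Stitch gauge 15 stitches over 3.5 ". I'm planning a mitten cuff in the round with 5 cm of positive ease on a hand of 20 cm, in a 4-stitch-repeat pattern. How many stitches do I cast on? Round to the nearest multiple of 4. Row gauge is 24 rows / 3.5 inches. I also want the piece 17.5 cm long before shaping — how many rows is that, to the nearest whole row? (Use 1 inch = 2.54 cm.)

Cast on 44 stitches; work 47 rows.

Finished = 20 + 5 = 25 cm.
25 cm × 1/2.54 = 9.84 inches.
15/3.5 = 4.286 sts per in; 9.84 × 4.286 = 42.18 sts.
Nearest multiple of 4 → 44.
17.5 cm = 6.89 inches; × 6.857 = 47.24 → 47 rows.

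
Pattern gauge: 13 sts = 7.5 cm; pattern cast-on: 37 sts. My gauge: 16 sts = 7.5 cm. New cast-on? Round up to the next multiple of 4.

Cast on 48 stitches.

Scale factor = 16 / 13 = 1.231.
37 × 16 / 13 = 45.54 sts.
→ 48 sts.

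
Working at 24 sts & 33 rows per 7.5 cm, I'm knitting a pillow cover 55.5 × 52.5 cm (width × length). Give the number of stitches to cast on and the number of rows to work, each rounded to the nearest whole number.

Cast on 178 stitches and work 231 rows.

Stitch gauge = 24/7.5 = 3.2 sts/cm; 55.5 × 3.2 = 177.60 → 178 sts.
Row gauge = 33/7.5 = 4.4 rows/cm; 52.5 × 4.4 = 231.00 → 231 rows.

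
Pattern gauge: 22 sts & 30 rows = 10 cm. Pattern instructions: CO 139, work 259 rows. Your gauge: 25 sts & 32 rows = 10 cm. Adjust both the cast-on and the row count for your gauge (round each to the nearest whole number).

Stitches: 139 × 25/22 = 157.95 → 158.
Rows: 259 × 32/30 = 276.27 → 276.

Cast on 158 stitches; work 276 rows.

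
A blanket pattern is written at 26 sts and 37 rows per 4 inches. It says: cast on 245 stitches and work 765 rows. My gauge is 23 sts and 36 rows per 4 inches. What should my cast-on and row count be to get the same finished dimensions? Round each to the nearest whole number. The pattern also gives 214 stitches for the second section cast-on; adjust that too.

Cast on 217 stitches; work 744 rows; second section cast-on 189 stitches.

Stitches: 245 × 23/26 = 216.73 → 217.
Rows: 765 × 36/37 = 744.32 → 744.
second section cast-on: 214 × 23/26 = 189.31 → 189.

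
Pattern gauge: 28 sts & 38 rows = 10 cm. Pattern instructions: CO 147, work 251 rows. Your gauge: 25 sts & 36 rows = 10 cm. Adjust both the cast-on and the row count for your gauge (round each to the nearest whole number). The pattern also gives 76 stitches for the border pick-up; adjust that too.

Cast on 131 stitches; work 238 rows; border pick-up 68 stitches.

Stitches: 147 × 25/28 = 131.25 → 131.
Rows: 251 × 36/38 = 237.79 → 238.
border pick-up: 76 × 25/28 = 67.86 → 68.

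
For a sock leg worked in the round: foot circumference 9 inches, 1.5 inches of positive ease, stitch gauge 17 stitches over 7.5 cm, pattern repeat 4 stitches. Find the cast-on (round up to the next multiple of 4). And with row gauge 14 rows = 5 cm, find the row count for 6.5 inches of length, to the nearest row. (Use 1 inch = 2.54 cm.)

Cast on 64 stitches; work 46 rows.

Finished = 9 + 1.5 = 10.5 inches.
10.5 inches × 2.54 = 26.67 cm.
17/7.5 = 2.267 sts per cm; 26.67 × 2.267 = 60.45 sts.
Next multiple of 4 → 64.
6.5 inches = 16.51 cm; × 2.8 = 46.23 → 46 rows.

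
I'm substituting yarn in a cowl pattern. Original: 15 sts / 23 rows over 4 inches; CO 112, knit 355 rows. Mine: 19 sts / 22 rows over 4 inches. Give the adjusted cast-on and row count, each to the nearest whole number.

Cast on 142 stitches; work 340 rows.

Stitches: 112 × 19/15 = 141.87 → 142.
Rows: 355 × 22/23 = 339.57 → 340.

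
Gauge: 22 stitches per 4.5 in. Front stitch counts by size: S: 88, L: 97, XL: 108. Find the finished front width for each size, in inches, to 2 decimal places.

S 18.00 inches; L 19.84 inches; XL 22.09 inches.

22/4.5 = 4.889 sts per in.
S: 88 / 4.889 = 18.000 → 18.00 in.
L: 97 / 4.889 = 19.841 → 19.84 in.
XL: 108 / 4.889 = 22.091 → 22.09 in.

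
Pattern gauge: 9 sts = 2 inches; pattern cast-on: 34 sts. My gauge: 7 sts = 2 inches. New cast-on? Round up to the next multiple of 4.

28 stitches.

Scale factor = 7 / 9 = 0.778.
34 × 7 / 9 = 26.44 sts.
→ 28 sts.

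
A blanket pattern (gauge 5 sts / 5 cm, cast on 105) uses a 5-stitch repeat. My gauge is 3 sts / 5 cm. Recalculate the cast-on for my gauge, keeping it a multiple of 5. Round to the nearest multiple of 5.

105 × 3 / 5 = 63.00.
Nearest multiple of 5: 65.

65 stitches.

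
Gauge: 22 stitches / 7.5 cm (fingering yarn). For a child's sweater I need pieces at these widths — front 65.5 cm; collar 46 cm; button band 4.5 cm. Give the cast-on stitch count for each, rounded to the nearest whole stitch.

Rate = 22/7.5 = 2.933 sts per cm.
front: 65.5 × 2.933 = 192.13 → 192.
collar: 46 × 2.933 = 134.93 → 135.
button band: 4.5 × 2.933 = 13.20 → 13.

front 192; collar 135; button band 13.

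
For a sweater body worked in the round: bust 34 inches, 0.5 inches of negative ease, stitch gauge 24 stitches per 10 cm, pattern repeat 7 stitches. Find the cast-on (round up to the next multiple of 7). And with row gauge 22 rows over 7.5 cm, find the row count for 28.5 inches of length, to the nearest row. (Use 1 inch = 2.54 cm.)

Finished = 34 − 0.5 = 33.5 inches.
33.5 inches × 2.54 = 85.09 cm.
24/10 = 2.4 sts per cm; 85.09 × 2.4 = 204.22 sts.
Next multiple of 7 → 210.
28.5 inches = 72.39 cm; × 2.933 = 212.34 → 212 rows.

Cast on 210 stitches; work 212 rows.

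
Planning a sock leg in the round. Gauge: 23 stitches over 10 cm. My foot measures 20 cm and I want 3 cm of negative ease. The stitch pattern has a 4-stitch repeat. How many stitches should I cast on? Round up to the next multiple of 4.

Finished = 20 − 3 = 17 cm.
23 / 10 = 2.3 sts/cm.
17 × 2.3 = 39.10 sts.
Next multiple of 4: 40.

CO 40 sts.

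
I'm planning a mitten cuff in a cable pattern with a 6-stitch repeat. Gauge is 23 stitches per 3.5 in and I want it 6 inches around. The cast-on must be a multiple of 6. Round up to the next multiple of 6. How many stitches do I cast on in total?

23 / 3.5 = 6.571 sts per inch.
6 × 6.571 = 39.43 sts.
Next multiple of 6: 42.

CO 42 sts.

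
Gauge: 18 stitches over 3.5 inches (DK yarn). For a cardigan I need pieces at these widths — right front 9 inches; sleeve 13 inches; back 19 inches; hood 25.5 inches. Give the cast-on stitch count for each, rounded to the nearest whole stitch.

right front 46; sleeve 67; back 98; hood 131.

Rate = 18/3.5 = 5.143 sts per in.
right front: 9 × 5.143 = 46.29 → 46.
sleeve: 13 × 5.143 = 66.86 → 67.
back: 19 × 5.143 = 97.71 → 98.
hood: 25.5 × 5.143 = 131.14 → 131.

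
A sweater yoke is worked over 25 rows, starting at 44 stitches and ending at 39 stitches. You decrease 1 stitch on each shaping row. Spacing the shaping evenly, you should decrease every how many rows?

Stitches to remove: |39 − 44| = 5.
Shaping rows needed: 5 / 1 = 5.
25 rows / 5 = every 5 rows.

Decrease every 5th row.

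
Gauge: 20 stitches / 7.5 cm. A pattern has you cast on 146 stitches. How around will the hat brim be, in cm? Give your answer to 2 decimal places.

54.75 cm.

20 stitches / 7.5 cm = 2.667 stitches per cm.
146 / 2.667 = 54.750 cm.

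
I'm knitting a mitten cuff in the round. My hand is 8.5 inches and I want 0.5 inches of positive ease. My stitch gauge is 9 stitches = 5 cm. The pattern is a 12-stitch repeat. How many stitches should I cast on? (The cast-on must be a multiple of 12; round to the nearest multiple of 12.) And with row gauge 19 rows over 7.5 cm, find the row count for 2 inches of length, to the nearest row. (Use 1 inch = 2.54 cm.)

Finished = 8.5 + 0.5 = 9 inches.
9 inches × 2.54 = 22.86 cm.
9/5 = 1.8 sts per cm; 22.86 × 1.8 = 41.15 sts.
Nearest multiple of 12 → 36.
2 inches = 5.08 cm; × 2.533 = 12.87 → 13 rows.

Cast on 36 stitches; work 13 rows.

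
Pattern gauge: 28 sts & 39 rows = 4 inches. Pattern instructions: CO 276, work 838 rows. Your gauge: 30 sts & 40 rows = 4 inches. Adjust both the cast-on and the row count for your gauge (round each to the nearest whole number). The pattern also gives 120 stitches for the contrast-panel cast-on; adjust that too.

Cast on 296 stitches; work 859 rows; contrast-panel cast-on 129 stitches.

Stitches: 276 × 30/28 = 295.71 → 296.
Rows: 838 × 40/39 = 859.49 → 859.
contrast-panel cast-on: 120 × 30/28 = 128.57 → 129.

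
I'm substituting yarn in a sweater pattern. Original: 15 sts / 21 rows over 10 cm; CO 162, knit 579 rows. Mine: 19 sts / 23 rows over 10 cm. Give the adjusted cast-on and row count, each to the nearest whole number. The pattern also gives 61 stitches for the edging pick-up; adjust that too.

Stitches: 162 × 19/15 = 205.20 → 205.
Rows: 579 × 23/21 = 634.14 → 634.
edging pick-up: 61 × 19/15 = 77.27 → 77.

Cast on 205 stitches; work 634 rows; edging pick-up 77 stitches.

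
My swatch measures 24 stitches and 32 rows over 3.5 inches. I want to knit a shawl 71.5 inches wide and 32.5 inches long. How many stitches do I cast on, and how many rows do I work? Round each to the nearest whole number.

Cast on 490 stitches and work 297 rows.

Stitch gauge = 24/3.5 = 6.857 sts/in; 71.5 × 6.857 = 490.29 → 490 sts.
Row gauge = 32/3.5 = 9.143 rows/in; 32.5 × 9.143 = 297.14 → 297 rows.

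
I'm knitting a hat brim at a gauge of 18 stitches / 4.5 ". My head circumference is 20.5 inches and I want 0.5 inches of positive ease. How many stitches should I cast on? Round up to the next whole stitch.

Cast on 84 stitches.

Finished = 20.5 + 0.5 = 21 in.
18 / 4.5 = 4 sts per inch.
21.00 × 4 = 84.00 sts.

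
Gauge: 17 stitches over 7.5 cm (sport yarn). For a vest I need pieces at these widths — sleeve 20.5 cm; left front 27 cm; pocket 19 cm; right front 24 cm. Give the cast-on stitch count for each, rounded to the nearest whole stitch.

sleeve 46; left front 61; pocket 43; right front 54.

Rate = 17/7.5 = 2.267 sts per cm.
sleeve: 20.5 × 2.267 = 46.47 → 46.
left front: 27 × 2.267 = 61.20 → 61.
pocket: 19 × 2.267 = 43.07 → 43.
right front: 24 × 2.267 = 54.40 → 54.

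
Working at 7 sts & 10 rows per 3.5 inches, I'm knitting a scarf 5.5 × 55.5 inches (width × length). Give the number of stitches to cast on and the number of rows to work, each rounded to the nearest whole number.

Cast on 11 stitches and work 159 rows.

Stitch gauge = 7/3.5 = 2 sts/in; 5.5 × 2 = 11.00 → 11 sts.
Row gauge = 10/3.5 = 2.857 rows/in; 55.5 × 2.857 = 158.57 → 159 rows.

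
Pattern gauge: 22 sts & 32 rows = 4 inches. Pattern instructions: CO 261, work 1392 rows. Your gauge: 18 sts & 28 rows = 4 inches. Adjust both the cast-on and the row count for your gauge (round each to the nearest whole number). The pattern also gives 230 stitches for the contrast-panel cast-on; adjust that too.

Cast on 214 stitches; work 1218 rows; contrast-panel cast-on 188 stitches.

Stitches: 261 × 18/22 = 213.55 → 214.
Rows: 1392 × 28/32 = 1218.00 → 1218.
contrast-panel cast-on: 230 × 18/22 = 188.18 → 188.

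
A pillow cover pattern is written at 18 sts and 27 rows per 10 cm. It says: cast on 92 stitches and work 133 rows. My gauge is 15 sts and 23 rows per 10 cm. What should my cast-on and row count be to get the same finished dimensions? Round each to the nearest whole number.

Stitches: 92 × 15/18 = 76.67 → 77.
Rows: 133 × 23/27 = 113.30 → 113.

Cast on 77 stitches; work 113 rows.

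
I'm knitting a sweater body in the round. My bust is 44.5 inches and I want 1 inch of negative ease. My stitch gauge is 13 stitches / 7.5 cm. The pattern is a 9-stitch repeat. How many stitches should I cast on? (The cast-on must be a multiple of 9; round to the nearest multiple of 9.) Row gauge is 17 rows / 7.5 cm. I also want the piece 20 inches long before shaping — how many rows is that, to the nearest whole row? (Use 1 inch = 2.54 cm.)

Finished = 44.5 − 1 = 43.5 inches.
43.5 inches × 2.54 = 110.49 cm.
13/7.5 = 1.733 sts per cm; 110.49 × 1.733 = 191.52 sts.
Nearest multiple of 9 → 189.
20 inches = 50.80 cm; × 2.267 = 115.15 → 115 rows.

Cast on 189 stitches; work 115 rows.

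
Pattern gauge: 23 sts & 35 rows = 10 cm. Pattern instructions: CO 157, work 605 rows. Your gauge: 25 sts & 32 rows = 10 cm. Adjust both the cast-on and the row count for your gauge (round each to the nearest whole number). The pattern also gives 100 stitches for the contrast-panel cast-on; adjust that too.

Cast on 171 stitches; work 553 rows; contrast-panel cast-on 109 stitches.

Stitches: 157 × 25/23 = 170.65 → 171.
Rows: 605 × 32/35 = 553.14 → 553.
contrast-panel cast-on: 100 × 25/23 = 108.70 → 109.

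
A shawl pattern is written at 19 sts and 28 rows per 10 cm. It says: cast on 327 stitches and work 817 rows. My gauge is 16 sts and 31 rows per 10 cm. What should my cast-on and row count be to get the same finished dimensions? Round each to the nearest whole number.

Stitches: 327 × 16/19 = 275.37 → 275.
Rows: 817 × 31/28 = 904.54 → 905.

Cast on 275 stitches; work 905 rows.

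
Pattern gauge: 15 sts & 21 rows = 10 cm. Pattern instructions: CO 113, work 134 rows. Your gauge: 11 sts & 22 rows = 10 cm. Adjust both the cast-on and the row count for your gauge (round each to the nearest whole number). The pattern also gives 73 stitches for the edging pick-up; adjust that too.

Stitches: 113 × 11/15 = 82.87 → 83.
Rows: 134 × 22/21 = 140.38 → 140.
edging pick-up: 73 × 11/15 = 53.53 → 54.

Cast on 83 stitches; work 140 rows; edging pick-up 54 stitches.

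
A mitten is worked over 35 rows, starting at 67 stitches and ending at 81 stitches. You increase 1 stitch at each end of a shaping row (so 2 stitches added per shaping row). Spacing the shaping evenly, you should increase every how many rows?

Stitches to add: |81 − 67| = 14.
Shaping rows needed: 14 / 2 = 7.
35 rows / 7 = every 5 rows.

Increase every 5th row.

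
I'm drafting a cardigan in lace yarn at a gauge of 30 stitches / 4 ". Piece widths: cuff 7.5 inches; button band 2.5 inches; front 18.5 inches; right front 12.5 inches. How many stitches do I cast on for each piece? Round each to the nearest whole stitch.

Rate = 30/4 = 7.5 sts per in.
cuff: 7.5 × 7.5 = 56.25 → 56.
button band: 2.5 × 7.5 = 18.75 → 19.
front: 18.5 × 7.5 = 138.75 → 139.
right front: 12.5 × 7.5 = 93.75 → 94.

cuff 56; button band 19; front 139; right front 94.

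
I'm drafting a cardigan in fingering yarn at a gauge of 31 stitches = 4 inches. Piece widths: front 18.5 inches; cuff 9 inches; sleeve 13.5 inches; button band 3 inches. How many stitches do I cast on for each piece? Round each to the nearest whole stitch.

Rate = 31/4 = 7.75 sts per in.
front: 18.5 × 7.75 = 143.38 → 143.
cuff: 9 × 7.75 = 69.75 → 70.
sleeve: 13.5 × 7.75 = 104.62 → 105.
button band: 3 × 7.75 = 23.25 → 23.

front 143; cuff 70; sleeve 105; button band 23.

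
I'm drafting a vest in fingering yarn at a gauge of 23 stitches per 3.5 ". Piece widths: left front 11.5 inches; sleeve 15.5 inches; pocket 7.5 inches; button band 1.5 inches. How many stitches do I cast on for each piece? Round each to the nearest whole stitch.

left front 76; sleeve 102; pocket 49; button band 10.

Rate = 23/3.5 = 6.571 sts per in.
left front: 11.5 × 6.571 = 75.57 → 76.
sleeve: 15.5 × 6.571 = 101.86 → 102.
pocket: 7.5 × 6.571 = 49.29 → 49.
button band: 1.5 × 6.571 = 9.86 → 10.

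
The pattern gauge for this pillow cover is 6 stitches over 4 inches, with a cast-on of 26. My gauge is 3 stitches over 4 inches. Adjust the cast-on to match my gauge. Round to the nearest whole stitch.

Cast on 13 stitches.

Scale factor = 3 / 6 = 0.500.
26 × 3 / 6 = 13.00 sts.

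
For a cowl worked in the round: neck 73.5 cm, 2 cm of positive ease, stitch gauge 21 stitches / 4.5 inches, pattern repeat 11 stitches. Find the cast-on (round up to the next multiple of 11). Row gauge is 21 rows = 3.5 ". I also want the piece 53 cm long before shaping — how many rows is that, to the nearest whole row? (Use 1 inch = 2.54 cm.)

Cast on 143 stitches; work 125 rows.

Finished = 73.5 + 2 = 75.5 cm.
75.5 cm × 1/2.54 = 29.72 inches.
21/4.5 = 4.667 sts per in; 29.72 × 4.667 = 138.71 sts.
Next multiple of 11 → 143.
53 cm = 20.87 inches; × 6 = 125.20 → 125 rows.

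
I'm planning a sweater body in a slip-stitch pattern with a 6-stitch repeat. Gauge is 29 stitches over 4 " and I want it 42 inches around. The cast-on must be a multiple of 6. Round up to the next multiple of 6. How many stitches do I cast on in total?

CO 306 sts.

29 / 4 = 7.25 sts per inch.
42 × 7.25 = 304.50 sts.
Next multiple of 6: 306.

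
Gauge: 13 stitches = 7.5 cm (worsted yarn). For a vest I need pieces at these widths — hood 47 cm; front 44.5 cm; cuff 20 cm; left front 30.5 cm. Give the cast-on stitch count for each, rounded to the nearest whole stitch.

hood 81; front 77; cuff 35; left front 53.

Rate = 13/7.5 = 1.733 sts per cm.
hood: 47 × 1.733 = 81.47 → 81.
front: 44.5 × 1.733 = 77.13 → 77.
cuff: 20 × 1.733 = 34.67 → 35.
left front: 30.5 × 1.733 = 52.87 → 53.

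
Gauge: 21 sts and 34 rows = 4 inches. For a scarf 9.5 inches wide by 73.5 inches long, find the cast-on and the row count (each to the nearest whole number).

Cast on 50 stitches and work 625 rows.

Stitch gauge = 21/4 = 5.25 sts/in; 9.5 × 5.25 = 49.88 → 50 sts.
Row gauge = 34/4 = 8.5 rows/in; 73.5 × 8.5 = 624.75 → 625 rows.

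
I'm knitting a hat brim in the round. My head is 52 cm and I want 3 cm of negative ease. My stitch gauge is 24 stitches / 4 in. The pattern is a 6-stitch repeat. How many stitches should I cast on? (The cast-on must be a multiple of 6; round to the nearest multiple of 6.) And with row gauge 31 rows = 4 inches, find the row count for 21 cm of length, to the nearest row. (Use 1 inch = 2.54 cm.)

Finished = 52 − 3 = 49 cm.
49 cm × 1/2.54 = 19.29 inches.
24/4 = 6 sts per in; 19.29 × 6 = 115.75 sts.
Nearest multiple of 6 → 114.
21 cm = 8.27 inches; × 7.75 = 64.07 → 64 rows.

Cast on 114 stitches; work 64 rows.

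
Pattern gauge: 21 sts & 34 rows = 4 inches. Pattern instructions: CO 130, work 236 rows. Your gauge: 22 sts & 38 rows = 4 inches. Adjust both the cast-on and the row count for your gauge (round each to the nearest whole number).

Cast on 136 stitches; work 264 rows.

Stitches: 130 × 22/21 = 136.19 → 136.
Rows: 236 × 38/34 = 263.76 → 264.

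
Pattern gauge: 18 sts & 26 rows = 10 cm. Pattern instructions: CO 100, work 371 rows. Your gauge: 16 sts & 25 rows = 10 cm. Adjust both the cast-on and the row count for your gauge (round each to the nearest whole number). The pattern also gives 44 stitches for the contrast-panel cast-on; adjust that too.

Stitches: 100 × 16/18 = 88.89 → 89.
Rows: 371 × 25/26 = 356.73 → 357.
contrast-panel cast-on: 44 × 16/18 = 39.11 → 39.

Cast on 89 stitches; work 357 rows; contrast-panel cast-on 39 stitches.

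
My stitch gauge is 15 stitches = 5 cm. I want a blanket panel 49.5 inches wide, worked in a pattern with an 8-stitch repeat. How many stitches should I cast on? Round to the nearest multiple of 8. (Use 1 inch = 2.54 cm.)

49.5 in = 49.5 × 2.54 = 125.73 cm.
15 / 5 = 3 sts/cm.
125.73 × 3 = 377.19 sts.
→ 376.

376 stitches.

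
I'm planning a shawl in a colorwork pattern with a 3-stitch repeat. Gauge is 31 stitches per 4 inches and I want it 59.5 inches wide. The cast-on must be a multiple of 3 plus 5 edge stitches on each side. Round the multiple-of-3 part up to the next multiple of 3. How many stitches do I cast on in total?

31 / 4 = 7.75 sts per inch.
59.5 × 7.75 = 461.12 sts.
Less 10 edge sts → 451.12 for the repeat.
Next multiple of 3: 453.
Add back 10 edge sts → 463.

Cast on 463 stitches.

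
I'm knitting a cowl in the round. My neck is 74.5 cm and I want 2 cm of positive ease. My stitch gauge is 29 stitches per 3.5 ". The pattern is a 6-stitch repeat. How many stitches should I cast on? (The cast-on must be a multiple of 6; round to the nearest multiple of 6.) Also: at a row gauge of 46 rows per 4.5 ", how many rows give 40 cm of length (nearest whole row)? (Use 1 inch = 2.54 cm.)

Finished = 74.5 + 2 = 76.5 cm.
76.5 cm × 1/2.54 = 30.12 inches.
29/3.5 = 8.286 sts per in; 30.12 × 8.286 = 249.55 sts.
Nearest multiple of 6 → 252.
40 cm = 15.75 inches; × 10.222 = 160.98 → 161 rows.

Cast on 252 stitches; work 161 rows.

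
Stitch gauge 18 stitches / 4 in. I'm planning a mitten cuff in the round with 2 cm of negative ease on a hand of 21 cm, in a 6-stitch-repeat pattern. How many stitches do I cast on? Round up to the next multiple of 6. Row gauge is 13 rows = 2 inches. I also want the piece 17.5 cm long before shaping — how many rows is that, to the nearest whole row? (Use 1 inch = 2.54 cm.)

Cast on 36 stitches; work 45 rows.

Finished = 21 − 2 = 19 cm.
19 cm × 1/2.54 = 7.48 inches.
18/4 = 4.5 sts per in; 7.48 × 4.5 = 33.66 sts.
Next multiple of 6 → 36.
17.5 cm = 6.89 inches; × 6.5 = 44.78 → 45 rows.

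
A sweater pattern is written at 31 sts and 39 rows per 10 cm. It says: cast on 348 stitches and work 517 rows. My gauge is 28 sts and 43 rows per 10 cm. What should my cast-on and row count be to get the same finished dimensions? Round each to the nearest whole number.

Cast on 314 stitches; work 570 rows.

Stitches: 348 × 28/31 = 314.32 → 314.
Rows: 517 × 43/39 = 570.03 → 570.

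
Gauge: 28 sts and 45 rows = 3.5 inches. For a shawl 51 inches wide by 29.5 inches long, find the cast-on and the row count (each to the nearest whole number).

Stitch gauge = 28/3.5 = 8 sts/in; 51 × 8 = 408.00 → 408 sts.
Row gauge = 45/3.5 = 12.857 rows/in; 29.5 × 12.857 = 379.29 → 379 rows.

Cast on 408 stitches and work 379 rows.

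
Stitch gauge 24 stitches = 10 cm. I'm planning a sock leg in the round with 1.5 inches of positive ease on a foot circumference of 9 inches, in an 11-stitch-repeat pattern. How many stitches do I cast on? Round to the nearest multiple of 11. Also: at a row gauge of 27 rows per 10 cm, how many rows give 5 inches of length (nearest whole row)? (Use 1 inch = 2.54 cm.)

Cast on 66 stitches; work 34 rows.

Finished = 9 + 1.5 = 10.5 inches.
10.5 inches × 2.54 = 26.67 cm.
24/10 = 2.4 sts per cm; 26.67 × 2.4 = 64.01 sts.
Nearest multiple of 11 → 66.
5 inches = 12.70 cm; × 2.7 = 34.29 → 34 rows.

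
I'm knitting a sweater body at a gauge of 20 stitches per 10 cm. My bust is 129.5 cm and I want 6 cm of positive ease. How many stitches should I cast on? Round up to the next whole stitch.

271 stitches.

Finished = 129.5 + 6 = 135.5 cm.
20 / 10 = 2 sts per cm.
135.50 × 2 = 271.00 sts.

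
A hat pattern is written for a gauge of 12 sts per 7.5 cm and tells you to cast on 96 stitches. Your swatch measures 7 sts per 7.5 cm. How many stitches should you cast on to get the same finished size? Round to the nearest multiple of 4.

Scale factor = 7 / 12 = 0.583.
96 × 7 / 12 = 56.00 sts.

CO 56 sts.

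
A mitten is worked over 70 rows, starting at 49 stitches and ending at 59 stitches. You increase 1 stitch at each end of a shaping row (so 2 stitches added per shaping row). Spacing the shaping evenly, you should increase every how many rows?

Stitches to add: |59 − 49| = 10.
Shaping rows needed: 10 / 2 = 5.
70 rows / 5 = every 14 rows.

Increase every 14th row.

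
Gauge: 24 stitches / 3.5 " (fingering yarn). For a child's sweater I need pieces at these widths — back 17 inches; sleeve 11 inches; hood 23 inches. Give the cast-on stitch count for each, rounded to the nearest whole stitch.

back 117; sleeve 75; hood 158.

Rate = 24/3.5 = 6.857 sts per in.
back: 17 × 6.857 = 116.57 → 117.
sleeve: 11 × 6.857 = 75.43 → 75.
hood: 23 × 6.857 = 157.71 → 158.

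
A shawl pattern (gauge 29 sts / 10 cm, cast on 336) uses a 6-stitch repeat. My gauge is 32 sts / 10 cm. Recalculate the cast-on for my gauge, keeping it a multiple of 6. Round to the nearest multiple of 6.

336 × 32 / 29 = 370.76.
Nearest multiple of 6: 372.

CO 372 sts.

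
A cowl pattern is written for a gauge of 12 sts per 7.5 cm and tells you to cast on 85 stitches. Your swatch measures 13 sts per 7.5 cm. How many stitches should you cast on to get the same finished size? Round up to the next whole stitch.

Scale factor = 13 / 12 = 1.083.
85 × 13 / 12 = 92.08 sts.
→ 93 sts.

93 stitches.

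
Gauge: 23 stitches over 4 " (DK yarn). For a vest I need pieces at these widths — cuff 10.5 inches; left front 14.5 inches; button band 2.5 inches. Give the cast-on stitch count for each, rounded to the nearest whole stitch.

Rate = 23/4 = 5.75 sts per in.
cuff: 10.5 × 5.75 = 60.38 → 60.
left front: 14.5 × 5.75 = 83.38 → 83.
button band: 2.5 × 5.75 = 14.38 → 14.

cuff 60; left front 83; button band 14.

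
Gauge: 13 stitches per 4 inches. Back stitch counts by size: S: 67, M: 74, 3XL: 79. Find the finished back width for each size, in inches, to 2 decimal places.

S 20.62 inches; M 22.77 inches; 3XL 24.31 inches.

13/4 = 3.25 sts per in.
S: 67 / 3.25 = 20.615 → 20.62 in.
M: 74 / 3.25 = 22.769 → 22.77 in.
3XL: 79 / 3.25 = 24.308 → 24.31 in.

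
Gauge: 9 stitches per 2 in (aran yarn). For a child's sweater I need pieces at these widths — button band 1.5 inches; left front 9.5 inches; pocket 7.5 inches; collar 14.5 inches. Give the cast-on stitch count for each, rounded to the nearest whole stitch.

button band 7; left front 43; pocket 34; collar 65.

Rate = 9/2 = 4.5 sts per in.
button band: 1.5 × 4.5 = 6.75 → 7.
left front: 9.5 × 4.5 = 42.75 → 43.
pocket: 7.5 × 4.5 = 33.75 → 34.
collar: 14.5 × 4.5 = 65.25 → 65.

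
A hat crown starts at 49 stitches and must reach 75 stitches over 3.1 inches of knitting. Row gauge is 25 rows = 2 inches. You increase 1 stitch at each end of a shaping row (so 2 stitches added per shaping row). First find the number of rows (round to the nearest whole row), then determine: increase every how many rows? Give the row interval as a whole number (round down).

Increase every 3rd row.

Rows = 3.1 × 12.5 = 38.8 → 39 rows.
Stitches to add: 26 → 13 shaping rows (at 2 st each).
39 / 13 = 3.00 → every 3 rows.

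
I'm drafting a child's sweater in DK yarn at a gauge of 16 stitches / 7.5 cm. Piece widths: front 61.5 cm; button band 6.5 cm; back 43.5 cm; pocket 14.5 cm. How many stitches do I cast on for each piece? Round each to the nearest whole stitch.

Rate = 16/7.5 = 2.133 sts per cm.
front: 61.5 × 2.133 = 131.20 → 131.
button band: 6.5 × 2.133 = 13.87 → 14.
back: 43.5 × 2.133 = 92.80 → 93.
pocket: 14.5 × 2.133 = 30.93 → 31.

front 131; button band 14; back 93; pocket 31.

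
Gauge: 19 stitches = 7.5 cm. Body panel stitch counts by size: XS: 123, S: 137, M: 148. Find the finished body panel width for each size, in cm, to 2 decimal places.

19/7.5 = 2.533 sts per cm.
XS: 123 / 2.533 = 48.553 → 48.55 cm.
S: 137 / 2.533 = 54.079 → 54.08 cm.
M: 148 / 2.533 = 58.421 → 58.42 cm.

XS 48.55 cm; S 54.08 cm; M 58.42 cm.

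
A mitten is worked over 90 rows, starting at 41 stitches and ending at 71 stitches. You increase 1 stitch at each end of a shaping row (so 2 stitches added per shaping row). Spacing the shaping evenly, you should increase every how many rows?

Stitches to add: |71 − 41| = 30.
Shaping rows needed: 30 / 2 = 15.
90 rows / 15 = every 6 rows.

Increase every 6th row.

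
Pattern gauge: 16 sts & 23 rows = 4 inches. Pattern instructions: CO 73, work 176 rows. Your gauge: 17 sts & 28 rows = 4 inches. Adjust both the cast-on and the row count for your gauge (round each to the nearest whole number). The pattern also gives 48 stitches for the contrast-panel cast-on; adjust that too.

Stitches: 73 × 17/16 = 77.56 → 78.
Rows: 176 × 28/23 = 214.26 → 214.
contrast-panel cast-on: 48 × 17/16 = 51.00 → 51.

Cast on 78 stitches; work 214 rows; contrast-panel cast-on 51 stitches.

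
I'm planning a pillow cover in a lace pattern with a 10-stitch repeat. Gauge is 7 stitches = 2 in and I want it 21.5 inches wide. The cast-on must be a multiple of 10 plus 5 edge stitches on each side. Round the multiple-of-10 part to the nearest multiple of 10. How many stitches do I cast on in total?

7 / 2 = 3.5 sts per inch.
21.5 × 3.5 = 75.25 sts.
Less 10 edge sts → 65.25 for the repeat.
Nearest multiple of 10: 70.
Add back 10 edge sts → 80.

Cast on 80 stitches.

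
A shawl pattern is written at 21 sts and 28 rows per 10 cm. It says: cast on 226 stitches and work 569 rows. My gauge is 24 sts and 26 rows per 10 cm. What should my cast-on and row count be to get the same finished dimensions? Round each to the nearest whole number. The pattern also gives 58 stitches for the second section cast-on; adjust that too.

Cast on 258 stitches; work 528 rows; second section cast-on 66 stitches.

Stitches: 226 × 24/21 = 258.29 → 258.
Rows: 569 × 26/28 = 528.36 → 528.
second section cast-on: 58 × 24/21 = 66.29 → 66.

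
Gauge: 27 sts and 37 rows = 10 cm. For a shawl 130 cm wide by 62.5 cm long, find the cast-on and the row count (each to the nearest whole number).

Cast on 351 stitches and work 231 rows.

Stitch gauge = 27/10 = 2.7 sts/cm; 130 × 2.7 = 351.00 → 351 sts.
Row gauge = 37/10 = 3.7 rows/cm; 62.5 × 3.7 = 231.25 → 231 rows.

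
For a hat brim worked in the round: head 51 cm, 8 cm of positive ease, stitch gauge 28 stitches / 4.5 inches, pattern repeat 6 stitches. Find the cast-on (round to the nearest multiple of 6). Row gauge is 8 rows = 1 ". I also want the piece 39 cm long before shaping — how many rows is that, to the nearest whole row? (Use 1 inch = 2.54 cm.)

Cast on 144 stitches; work 123 rows.

Finished = 51 + 8 = 59 cm.
59 cm × 1/2.54 = 23.23 inches.
28/4.5 = 6.222 sts per in; 23.23 × 6.222 = 144.53 sts.
Nearest multiple of 6 → 144.
39 cm = 15.35 inches; × 8 = 122.83 → 123 rows.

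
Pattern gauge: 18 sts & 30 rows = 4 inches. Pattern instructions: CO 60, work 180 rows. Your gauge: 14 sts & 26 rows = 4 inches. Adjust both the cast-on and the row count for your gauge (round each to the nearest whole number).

Stitches: 60 × 14/18 = 46.67 → 47.
Rows: 180 × 26/30 = 156.00 → 156.

Cast on 47 stitches; work 156 rows.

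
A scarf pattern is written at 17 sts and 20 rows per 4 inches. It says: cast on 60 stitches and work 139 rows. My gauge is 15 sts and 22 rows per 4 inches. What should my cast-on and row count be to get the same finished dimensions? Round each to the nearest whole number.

Cast on 53 stitches; work 153 rows.

Stitches: 60 × 15/17 = 52.94 → 53.
Rows: 139 × 22/20 = 152.90 → 153.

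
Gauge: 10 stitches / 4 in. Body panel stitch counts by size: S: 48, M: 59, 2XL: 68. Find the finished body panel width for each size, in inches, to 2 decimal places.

10/4 = 2.5 sts per in.
S: 48 / 2.5 = 19.200 → 19.20 in.
M: 59 / 2.5 = 23.600 → 23.60 in.
2XL: 68 / 2.5 = 27.200 → 27.20 in.

S 19.20 inches; M 23.60 inches; 2XL 27.20 inches.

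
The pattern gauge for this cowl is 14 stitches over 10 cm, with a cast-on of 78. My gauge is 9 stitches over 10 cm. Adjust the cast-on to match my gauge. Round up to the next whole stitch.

Cast on 51 stitches.

Scale factor = 9 / 14 = 0.643.
78 × 9 / 14 = 50.14 sts.
→ 51 sts.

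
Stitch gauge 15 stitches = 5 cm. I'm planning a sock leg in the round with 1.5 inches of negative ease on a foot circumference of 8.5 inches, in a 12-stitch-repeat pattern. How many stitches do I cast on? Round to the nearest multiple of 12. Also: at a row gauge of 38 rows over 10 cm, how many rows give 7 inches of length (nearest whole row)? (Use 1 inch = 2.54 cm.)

Cast on 48 stitches; work 68 rows.

Finished = 8.5 − 1.5 = 7 inches.
7 inches × 2.54 = 17.78 cm.
15/5 = 3 sts per cm; 17.78 × 3 = 53.34 sts.
Nearest multiple of 12 → 48.
7 inches = 17.78 cm; × 3.8 = 67.56 → 68 rows.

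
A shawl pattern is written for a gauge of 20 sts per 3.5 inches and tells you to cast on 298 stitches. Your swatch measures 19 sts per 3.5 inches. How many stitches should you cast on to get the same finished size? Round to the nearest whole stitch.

Scale factor = 19 / 20 = 0.950.
298 × 19 / 20 = 283.10 sts.
→ 283 sts.

Cast on 283 stitches.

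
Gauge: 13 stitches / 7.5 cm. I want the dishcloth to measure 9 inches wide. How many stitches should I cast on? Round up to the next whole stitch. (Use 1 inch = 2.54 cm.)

9 in = 22.86 cm.
13 stitches / 7.5 cm = 1.733 stitches per cm.
22.86 × 1.733 = 39.62 stitches.
Round up → 40.

CO 40 sts.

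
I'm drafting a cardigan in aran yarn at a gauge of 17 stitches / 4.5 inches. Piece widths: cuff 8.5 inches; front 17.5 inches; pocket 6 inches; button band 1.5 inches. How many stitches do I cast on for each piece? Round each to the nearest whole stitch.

cuff 32; front 66; pocket 23; button band 6.

Rate = 17/4.5 = 3.778 sts per in.
cuff: 8.5 × 3.778 = 32.11 → 32.
front: 17.5 × 3.778 = 66.11 → 66.
pocket: 6 × 3.778 = 22.67 → 23.
button band: 1.5 × 3.778 = 5.67 → 6.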